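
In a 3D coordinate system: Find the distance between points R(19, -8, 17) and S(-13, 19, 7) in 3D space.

d = √[(x₂-x₁)² + (y₂-y₁)² + (z₂-z₁)²]
  = √[(-32)² + 27² + (-10)²]
  = √[1024 + 729 + 100]
  = √1853
  ≈ 43.05

43.05


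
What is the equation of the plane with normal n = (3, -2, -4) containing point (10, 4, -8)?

The plane through P with normal n = (a, b, c) satisfies n·(r - P) = 0,
i.e. ax + by + cz = a·x₀ + b·y₀ + c·z₀.
d = 3·10 + (-2)·4 + (-4)·(-8)
  = 30 - 8 + 32
  = 54
Equation: 3x - 2y - 4z = 54

3x - 2y - 4z = 54


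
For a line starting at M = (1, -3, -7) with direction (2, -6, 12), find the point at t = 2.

P(t) = M + t·d
  = (1 + 2·2, -3 + (-6)·2, -7 + 12·2)
  = (1 + 4, -3 - 12, -7 + 24)
  = (5, -15, 17)

(5, -15, 17)


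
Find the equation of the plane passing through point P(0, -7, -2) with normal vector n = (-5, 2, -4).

The plane through P with normal n = (a, b, c) satisfies n·(r - P) = 0,
i.e. ax + by + cz = a·x₀ + b·y₀ + c·z₀.
d = (-5)·0 + 2·(-7) + (-4)·(-2)
  = 0 - 14 + 8
  = -6
Equation: -5x + 2y - 4z = -6

-5x + 2y - 4z = -6


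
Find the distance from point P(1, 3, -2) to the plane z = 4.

distance = |a·x₀ + b·y₀ + c·z₀ - d| / √(a² + b² + c²)
  = |0·1 + 0·3 + 1·(-2) - 4| / √(0² + 0² + 1²)
  = |0 + 0 - 2 - 4| / √(0 + 0 + 1)
  = |-6| / √1
  = 6 / 1
  ≈ 6

6


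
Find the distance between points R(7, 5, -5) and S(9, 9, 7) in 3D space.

d = √[(x₂-x₁)² + (y₂-y₁)² + (z₂-z₁)²]
  = √[2² + 4² + 12²]
  = √[4 + 16 + 144]
  = √164
  ≈ 12.81

12.81


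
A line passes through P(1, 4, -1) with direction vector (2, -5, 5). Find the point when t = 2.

P(t) = P + t·d
  = (1 + 2·2, 4 + (-5)·2, -1 + 5·2)
  = (1 + 4, 4 - 10, -1 + 10)
  = (5, -6, 9)

(5, -6, 9)


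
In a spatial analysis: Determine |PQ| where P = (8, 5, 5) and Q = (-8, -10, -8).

d = √[(x₂-x₁)² + (y₂-y₁)² + (z₂-z₁)²]
  = √[(-16)² + (-15)² + (-13)²]
  = √[256 + 225 + 169]
  = √650
  ≈ 25.5

25.5


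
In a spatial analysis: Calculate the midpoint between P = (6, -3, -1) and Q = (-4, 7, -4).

M = ((x₁+x₂)/2, (y₁+y₂)/2, (z₁+z₂)/2)
  = ((6 - 4)/2, (-3 + 7)/2, (-1 - 4)/2)
  = (2/2, 4/2, -5/2)
  = (1, 2, -2.5)

(1, 2, -2.5)


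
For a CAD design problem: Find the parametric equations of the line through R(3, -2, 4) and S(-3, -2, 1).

Direction vector d = S - R = (-3 - 3, -2 + 2, 1 - 4) = (-6, 0, -3)
Parametric form r = R + t·d:
x = 3 - 6t, y = -2, z = 4 - 3t

x = 3 - 6t, y = -2, z = 4 - 3t


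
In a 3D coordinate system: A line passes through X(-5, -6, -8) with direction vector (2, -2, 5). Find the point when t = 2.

P(t) = X + t·d
  = (-5 + 2·2, -6 + (-2)·2, -8 + 5·2)
  = (-5 + 4, -6 - 4, -8 + 10)
  = (-1, -10, 2)

(-1, -10, 2)


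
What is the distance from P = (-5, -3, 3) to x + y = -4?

distance = |a·x₀ + b·y₀ + c·z₀ - d| / √(a² + b² + c²)
  = |1·(-5) + 1·(-3) + 0·3 - (-4)| / √(1² + 1² + 0²)
  = |-5 - 3 + 0 + 4| / √(1 + 1 + 0)
  = |-4| / √2
  = 4 / 1.414
  ≈ 2.828

2.828


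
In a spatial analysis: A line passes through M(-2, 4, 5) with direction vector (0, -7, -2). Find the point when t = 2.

P(t) = M + t·d
  = (-2 + 0·2, 4 + (-7)·2, 5 + (-2)·2)
  = (-2 + 0, 4 - 14, 5 - 4)
  = (-2, -10, 1)

(-2, -10, 1)


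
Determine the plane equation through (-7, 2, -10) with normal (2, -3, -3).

The plane through P with normal n = (a, b, c) satisfies n·(r - P) = 0,
i.e. ax + by + cz = a·x₀ + b·y₀ + c·z₀.
d = 2·(-7) + (-3)·2 + (-3)·(-10)
  = -14 - 6 + 30
  = 10
Equation: 2x - 3y - 3z = 10

2x - 3y - 3z = 10


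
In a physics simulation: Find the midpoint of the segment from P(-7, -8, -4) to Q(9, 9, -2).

M = ((x₁+x₂)/2, (y₁+y₂)/2, (z₁+z₂)/2)
  = ((-7 + 9)/2, (-8 + 9)/2, (-4 - 2)/2)
  = (2/2, 1/2, -6/2)
  = (1, 0.5, -3)

(1, 0.5, -3)


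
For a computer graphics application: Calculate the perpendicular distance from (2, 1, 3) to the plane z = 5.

distance = |a·x₀ + b·y₀ + c·z₀ - d| / √(a² + b² + c²)
  = |0·2 + 0·1 + 1·3 - 5| / √(0² + 0² + 1²)
  = |0 + 0 + 3 - 5| / √(0 + 0 + 1)
  = |-2| / √1
  = 2 / 1
  ≈ 2

2


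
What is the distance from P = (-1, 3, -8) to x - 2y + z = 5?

distance = |a·x₀ + b·y₀ + c·z₀ - d| / √(a² + b² + c²)
  = |1·(-1) + (-2)·3 + 1·(-8) - 5| / √(1² + (-2)² + 1²)
  = |-1 - 6 - 8 - 5| / √(1 + 4 + 1)
  = |-20| / √6
  = 20 / 2.449
  ≈ 8.165

8.165


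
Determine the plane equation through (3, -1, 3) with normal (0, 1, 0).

The plane through P with normal n = (a, b, c) satisfies n·(r - P) = 0,
i.e. ax + by + cz = a·x₀ + b·y₀ + c·z₀.
d = 0·3 + 1·(-1) + 0·3
  = 0 - 1 + 0
  = -1
Equation: y = -1

y = -1


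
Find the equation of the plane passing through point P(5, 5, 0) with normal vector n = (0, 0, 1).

The plane through P with normal n = (a, b, c) satisfies n·(r - P) = 0,
i.e. ax + by + cz = a·x₀ + b·y₀ + c·z₀.
d = 0·5 + 0·5 + 1·0
  = 0 + 0 + 0
  = 0
Equation: z = 0

z = 0


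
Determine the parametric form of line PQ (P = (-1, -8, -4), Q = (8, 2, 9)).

Direction vector d = Q - P = (8 + 1, 2 + 8, 9 + 4) = (9, 10, 13)
Parametric form r = P + t·d:
x = -1 + 9t, y = -8 + 10t, z = -4 + 13t

x = -1 + 9t, y = -8 + 10t, z = -4 + 13t


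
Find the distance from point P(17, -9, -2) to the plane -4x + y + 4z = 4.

distance = |a·x₀ + b·y₀ + c·z₀ - d| / √(a² + b² + c²)
  = |(-4)·17 + 1·(-9) + 4·(-2) - 4| / √((-4)² + 1² + 4²)
  = |-68 - 9 - 8 - 4| / √(16 + 1 + 16)
  = |-89| / √33
  = 89 / 5.745
  ≈ 15.49

15.49


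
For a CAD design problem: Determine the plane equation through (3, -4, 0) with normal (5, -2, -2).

The plane through P with normal n = (a, b, c) satisfies n·(r - P) = 0,
i.e. ax + by + cz = a·x₀ + b·y₀ + c·z₀.
d = 5·3 + (-2)·(-4) + (-2)·0
  = 15 + 8 + 0
  = 23
Equation: 5x - 2y - 2z = 23

5x - 2y - 2z = 23


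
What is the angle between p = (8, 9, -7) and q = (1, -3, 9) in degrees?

p·q = 8·1 + 9·(-3) + (-7)·9 = 8 - 27 - 63 = -82
|p| = √(8² + 9² + (-7)²) = √194 ≈ 13.93
|q| = √(1² + (-3)² + 9²) = √91 ≈ 9.539
cos θ = (p·q)/(|p||q|) = -82/(13.93·9.539) ≈ -0.6172
θ = arccos(-0.6172) ≈ 128.1°

128.1°


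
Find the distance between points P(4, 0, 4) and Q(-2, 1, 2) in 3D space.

d = √[(x₂-x₁)² + (y₂-y₁)² + (z₂-z₁)²]
  = √[(-6)² + 1² + (-2)²]
  = √[36 + 1 + 4]
  = √41
  ≈ 6.403

6.403


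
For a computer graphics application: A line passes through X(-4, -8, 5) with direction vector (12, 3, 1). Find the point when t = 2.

P(t) = X + t·d
  = (-4 + 12·2, -8 + 3·2, 5 + 1·2)
  = (-4 + 24, -8 + 6, 5 + 2)
  = (20, -2, 7)

(20, -2, 7)


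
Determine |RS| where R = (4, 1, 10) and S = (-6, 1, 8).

d = √[(x₂-x₁)² + (y₂-y₁)² + (z₂-z₁)²]
  = √[(-10)² + 0² + (-2)²]
  = √[100 + 0 + 4]
  = √104
  ≈ 10.2

10.2


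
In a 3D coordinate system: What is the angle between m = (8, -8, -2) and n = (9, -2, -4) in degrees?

m·n = 8·9 + (-8)·(-2) + (-2)·(-4) = 72 + 16 + 8 = 96
|m| = √(8² + (-8)² + (-2)²) = √132 ≈ 11.49
|n| = √(9² + (-2)² + (-4)²) = √101 ≈ 10.05
cos θ = (m·n)/(|m||n|) = 96/(11.49·10.05) ≈ 0.8314
θ = arccos(0.8314) ≈ 33.75°

33.75°


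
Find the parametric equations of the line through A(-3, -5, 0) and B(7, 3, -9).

Direction vector d = B - A = (7 + 3, 3 + 5, -9 + 0) = (10, 8, -9)
Parametric form r = A + t·d:
x = -3 + 10t, y = -5 + 8t, z = 0 - 9t

x = -3 + 10t, y = -5 + 8t, z = 0 - 9t


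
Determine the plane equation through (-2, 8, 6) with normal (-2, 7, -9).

The plane through P with normal n = (a, b, c) satisfies n·(r - P) = 0,
i.e. ax + by + cz = a·x₀ + b·y₀ + c·z₀.
d = (-2)·(-2) + 7·8 + (-9)·6
  = 4 + 56 - 54
  = 6
Equation: -2x + 7y - 9z = 6

-2x + 7y - 9z = 6


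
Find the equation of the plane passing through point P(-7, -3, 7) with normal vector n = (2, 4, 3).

The plane through P with normal n = (a, b, c) satisfies n·(r - P) = 0,
i.e. ax + by + cz = a·x₀ + b·y₀ + c·z₀.
d = 2·(-7) + 4·(-3) + 3·7
  = -14 - 12 + 21
  = -5
Equation: 2x + 4y + 3z = -5

2x + 4y + 3z = -5


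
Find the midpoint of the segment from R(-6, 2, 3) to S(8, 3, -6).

M = ((x₁+x₂)/2, (y₁+y₂)/2, (z₁+z₂)/2)
  = ((-6 + 8)/2, (2 + 3)/2, (3 - 6)/2)
  = (2/2, 5/2, -3/2)
  = (1, 2.5, -1.5)

(1, 2.5, -1.5)


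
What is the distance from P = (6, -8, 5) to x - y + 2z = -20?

distance = |a·x₀ + b·y₀ + c·z₀ - d| / √(a² + b² + c²)
  = |1·6 + (-1)·(-8) + 2·5 - (-20)| / √(1² + (-1)² + 2²)
  = |6 + 8 + 10 + 20| / √(1 + 1 + 4)
  = |44| / √6
  = 44 / 2.449
  ≈ 17.96

17.96


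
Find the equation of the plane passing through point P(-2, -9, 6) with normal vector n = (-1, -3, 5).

The plane through P with normal n = (a, b, c) satisfies n·(r - P) = 0,
i.e. ax + by + cz = a·x₀ + b·y₀ + c·z₀.
d = (-1)·(-2) + (-3)·(-9) + 5·6
  = 2 + 27 + 30
  = 59
Equation: -x - 3y + 5z = 59

-x - 3y + 5z = 59


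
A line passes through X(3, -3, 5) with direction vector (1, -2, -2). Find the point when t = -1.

P(t) = X + t·d
  = (3 + 1·(-1), -3 + (-2)·(-1), 5 + (-2)·(-1))
  = (3 - 1, -3 + 2, 5 + 2)
  = (2, -1, 7)

(2, -1, 7)


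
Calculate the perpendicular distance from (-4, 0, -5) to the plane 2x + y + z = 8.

distance = |a·x₀ + b·y₀ + c·z₀ - d| / √(a² + b² + c²)
  = |2·(-4) + 1·0 + 1·(-5) - 8| / √(2² + 1² + 1²)
  = |-8 + 0 - 5 - 8| / √(4 + 1 + 1)
  = |-21| / √6
  = 21 / 2.449
  ≈ 8.573

8.573


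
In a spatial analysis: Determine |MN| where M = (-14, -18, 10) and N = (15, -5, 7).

d = √[(x₂-x₁)² + (y₂-y₁)² + (z₂-z₁)²]
  = √[29² + 13² + (-3)²]
  = √[841 + 169 + 9]
  = √1019
  ≈ 31.92

31.92


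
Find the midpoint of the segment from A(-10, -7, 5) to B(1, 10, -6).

M = ((x₁+x₂)/2, (y₁+y₂)/2, (z₁+z₂)/2)
  = ((-10 + 1)/2, (-7 + 10)/2, (5 - 6)/2)
  = (-9/2, 3/2, -1/2)
  = (-4.5, 1.5, -0.5)

(-4.5, 1.5, -0.5)


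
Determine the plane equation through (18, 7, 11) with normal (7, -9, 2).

The plane through P with normal n = (a, b, c) satisfies n·(r - P) = 0,
i.e. ax + by + cz = a·x₀ + b·y₀ + c·z₀.
d = 7·18 + (-9)·7 + 2·11
  = 126 - 63 + 22
  = 85
Equation: 7x - 9y + 2z = 85

7x - 9y + 2z = 85


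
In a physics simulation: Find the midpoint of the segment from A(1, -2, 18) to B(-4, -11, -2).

M = ((x₁+x₂)/2, (y₁+y₂)/2, (z₁+z₂)/2)
  = ((1 - 4)/2, (-2 - 11)/2, (18 - 2)/2)
  = (-3/2, -13/2, 16/2)
  = (-1.5, -6.5, 8)

(-1.5, -6.5, 8)


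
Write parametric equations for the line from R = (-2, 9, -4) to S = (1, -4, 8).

Direction vector d = S - R = (1 + 2, -4 - 9, 8 + 4) = (3, -13, 12)
Parametric form r = R + t·d:
x = -2 + 3t, y = 9 - 13t, z = -4 + 12t

x = -2 + 3t, y = 9 - 13t, z = -4 + 12t


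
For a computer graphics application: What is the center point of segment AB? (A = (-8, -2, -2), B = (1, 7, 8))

M = ((x₁+x₂)/2, (y₁+y₂)/2, (z₁+z₂)/2)
  = ((-8 + 1)/2, (-2 + 7)/2, (-2 + 8)/2)
  = (-7/2, 5/2, 6/2)
  = (-3.5, 2.5, 3)

(-3.5, 2.5, 3)


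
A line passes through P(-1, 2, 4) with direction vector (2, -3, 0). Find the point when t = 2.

P(t) = P + t·d
  = (-1 + 2·2, 2 + (-3)·2, 4 + 0·2)
  = (-1 + 4, 2 - 6, 4 + 0)
  = (3, -4, 4)

(3, -4, 4)


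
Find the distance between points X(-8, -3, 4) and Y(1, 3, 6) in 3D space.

d = √[(x₂-x₁)² + (y₂-y₁)² + (z₂-z₁)²]
  = √[9² + 6² + 2²]
  = √[81 + 36 + 4]
  = √121
  ≈ 11

11


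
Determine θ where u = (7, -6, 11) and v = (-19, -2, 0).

u·v = 7·(-19) + (-6)·(-2) + 11·0 = -133 + 12 + 0 = -121
|u| = √(7² + (-6)² + 11²) = √206 ≈ 14.35
|v| = √((-19)² + (-2)² + 0²) = √365 ≈ 19.1
cos θ = (u·v)/(|u||v|) = -121/(14.35·19.1) ≈ -0.4413
θ = arccos(-0.4413) ≈ 116.2°

116.2°


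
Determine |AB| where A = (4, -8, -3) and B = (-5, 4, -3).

d = √[(x₂-x₁)² + (y₂-y₁)² + (z₂-z₁)²]
  = √[(-9)² + 12² + 0²]
  = √[81 + 144 + 0]
  = √225
  ≈ 15

15


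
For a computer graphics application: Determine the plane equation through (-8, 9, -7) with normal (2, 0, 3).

The plane through P with normal n = (a, b, c) satisfies n·(r - P) = 0,
i.e. ax + by + cz = a·x₀ + b·y₀ + c·z₀.
d = 2·(-8) + 0·9 + 3·(-7)
  = -16 + 0 - 21
  = -37
Equation: 2x + 3z = -37

2x + 3z = -37


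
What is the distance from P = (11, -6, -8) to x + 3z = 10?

distance = |a·x₀ + b·y₀ + c·z₀ - d| / √(a² + b² + c²)
  = |1·11 + 0·(-6) + 3·(-8) - 10| / √(1² + 0² + 3²)
  = |11 + 0 - 24 - 10| / √(1 + 0 + 9)
  = |-23| / √10
  = 23 / 3.162
  ≈ 7.273

7.273


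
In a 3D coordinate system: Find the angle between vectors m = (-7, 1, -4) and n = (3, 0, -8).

m·n = (-7)·3 + 1·0 + (-4)·(-8) = -21 + 0 + 32 = 11
|m| = √((-7)² + 1² + (-4)²) = √66 ≈ 8.124
|n| = √(3² + 0² + (-8)²) = √73 ≈ 8.544
cos θ = (m·n)/(|m||n|) = 11/(8.124·8.544) ≈ 0.1585
θ = arccos(0.1585) ≈ 80.88°

80.88°


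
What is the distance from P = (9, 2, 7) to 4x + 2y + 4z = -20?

distance = |a·x₀ + b·y₀ + c·z₀ - d| / √(a² + b² + c²)
  = |4·9 + 2·2 + 4·7 - (-20)| / √(4² + 2² + 4²)
  = |36 + 4 + 28 + 20| / √(16 + 4 + 16)
  = |88| / √36
  = 88 / 6
  ≈ 14.67

14.67


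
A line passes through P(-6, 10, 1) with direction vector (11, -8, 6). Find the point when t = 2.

P(t) = P + t·d
  = (-6 + 11·2, 10 + (-8)·2, 1 + 6·2)
  = (-6 + 22, 10 - 16, 1 + 12)
  = (16, -6, 13)

(16, -6, 13)


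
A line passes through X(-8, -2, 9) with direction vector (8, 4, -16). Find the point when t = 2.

P(t) = X + t·d
  = (-8 + 8·2, -2 + 4·2, 9 + (-16)·2)
  = (-8 + 16, -2 + 8, 9 - 32)
  = (8, 6, -23)

(8, 6, -23)


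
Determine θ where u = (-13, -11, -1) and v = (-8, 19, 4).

u·v = (-13)·(-8) + (-11)·19 + (-1)·4 = 104 - 209 - 4 = -109
|u| = √((-13)² + (-11)² + (-1)²) = √291 ≈ 17.06
|v| = √((-8)² + 19² + 4²) = √441 ≈ 21
cos θ = (u·v)/(|u||v|) = -109/(17.06·21) ≈ -0.3043
θ = arccos(-0.3043) ≈ 107.7°

107.7°


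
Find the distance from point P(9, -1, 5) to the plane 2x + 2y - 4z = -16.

distance = |a·x₀ + b·y₀ + c·z₀ - d| / √(a² + b² + c²)
  = |2·9 + 2·(-1) + (-4)·5 - (-16)| / √(2² + 2² + (-4)²)
  = |18 - 2 - 20 + 16| / √(4 + 4 + 16)
  = |12| / √24
  = 12 / 4.899
  ≈ 2.449

2.449


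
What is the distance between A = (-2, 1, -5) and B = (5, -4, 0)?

d = √[(x₂-x₁)² + (y₂-y₁)² + (z₂-z₁)²]
  = √[7² + (-5)² + 5²]
  = √[49 + 25 + 25]
  = √99
  ≈ 9.95

9.95


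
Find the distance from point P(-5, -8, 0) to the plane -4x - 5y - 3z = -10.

distance = |a·x₀ + b·y₀ + c·z₀ - d| / √(a² + b² + c²)
  = |(-4)·(-5) + (-5)·(-8) + (-3)·0 - (-10)| / √((-4)² + (-5)² + (-3)²)
  = |20 + 40 + 0 + 10| / √(16 + 25 + 9)
  = |70| / √50
  = 70 / 7.071
  ≈ 9.899

9.899


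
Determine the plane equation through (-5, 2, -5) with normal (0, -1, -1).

The plane through P with normal n = (a, b, c) satisfies n·(r - P) = 0,
i.e. ax + by + cz = a·x₀ + b·y₀ + c·z₀.
d = 0·(-5) + (-1)·2 + (-1)·(-5)
  = 0 - 2 + 5
  = 3
Equation: -y - z = 3

-y - z = 3


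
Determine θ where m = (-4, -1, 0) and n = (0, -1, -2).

m·n = (-4)·0 + (-1)·(-1) + 0·(-2) = 0 + 1 + 0 = 1
|m| = √((-4)² + (-1)² + 0²) = √17 ≈ 4.123
|n| = √(0² + (-1)² + (-2)²) = √5 ≈ 2.236
cos θ = (m·n)/(|m||n|) = 1/(4.123·2.236) ≈ 0.1085
θ = arccos(0.1085) ≈ 83.77°

83.77°


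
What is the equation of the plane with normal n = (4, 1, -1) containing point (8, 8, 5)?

The plane through P with normal n = (a, b, c) satisfies n·(r - P) = 0,
i.e. ax + by + cz = a·x₀ + b·y₀ + c·z₀.
d = 4·8 + 1·8 + (-1)·5
  = 32 + 8 - 5
  = 35
Equation: 4x + y - z = 35

4x + y - z = 35


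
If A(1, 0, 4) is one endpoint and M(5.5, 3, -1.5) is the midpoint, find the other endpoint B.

B = 2M - A
  = (2·5.5 - 1, 2·3 - 0, 2·(-1.5) - 4)
  = (11 - 1, 6 + 0, -3 - 4)
  = (10, 6, -7)

(10, 6, -7)


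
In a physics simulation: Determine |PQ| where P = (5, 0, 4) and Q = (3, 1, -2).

d = √[(x₂-x₁)² + (y₂-y₁)² + (z₂-z₁)²]
  = √[(-2)² + 1² + (-6)²]
  = √[4 + 1 + 36]
  = √41
  ≈ 6.403

6.403


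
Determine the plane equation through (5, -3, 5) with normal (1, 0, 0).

The plane through P with normal n = (a, b, c) satisfies n·(r - P) = 0,
i.e. ax + by + cz = a·x₀ + b·y₀ + c·z₀.
d = 1·5 + 0·(-3) + 0·5
  = 5 + 0 + 0
  = 5
Equation: x = 5

x = 5


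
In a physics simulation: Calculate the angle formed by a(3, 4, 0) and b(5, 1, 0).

a·b = 3·5 + 4·1 + 0·0 = 15 + 4 + 0 = 19
|a| = √(3² + 4² + 0²) = √25 ≈ 5
|b| = √(5² + 1² + 0²) = √26 ≈ 5.099
cos θ = (a·b)/(|a||b|) = 19/(5·5.099) ≈ 0.7452
θ = arccos(0.7452) ≈ 41.82°

41.82°


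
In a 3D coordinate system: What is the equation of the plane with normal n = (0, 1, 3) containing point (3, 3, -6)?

The plane through P with normal n = (a, b, c) satisfies n·(r - P) = 0,
i.e. ax + by + cz = a·x₀ + b·y₀ + c·z₀.
d = 0·3 + 1·3 + 3·(-6)
  = 0 + 3 - 18
  = -15
Equation: y + 3z = -15

y + 3z = -15


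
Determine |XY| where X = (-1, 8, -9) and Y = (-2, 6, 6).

d = √[(x₂-x₁)² + (y₂-y₁)² + (z₂-z₁)²]
  = √[(-1)² + (-2)² + 15²]
  = √[1 + 4 + 225]
  = √230
  ≈ 15.17

15.17


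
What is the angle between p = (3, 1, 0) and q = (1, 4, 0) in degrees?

p·q = 3·1 + 1·4 + 0·0 = 3 + 4 + 0 = 7
|p| = √(3² + 1² + 0²) = √10 ≈ 3.162
|q| = √(1² + 4² + 0²) = √17 ≈ 4.123
cos θ = (p·q)/(|p||q|) = 7/(3.162·4.123) ≈ 0.5369
θ = arccos(0.5369) ≈ 57.53°

57.53°


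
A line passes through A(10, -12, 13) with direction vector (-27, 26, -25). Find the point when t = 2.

P(t) = A + t·d
  = (10 + (-27)·2, -12 + 26·2, 13 + (-25)·2)
  = (10 - 54, -12 + 52, 13 - 50)
  = (-44, 40, -37)

(-44, 40, -37)


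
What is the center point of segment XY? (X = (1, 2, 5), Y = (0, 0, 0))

M = ((x₁+x₂)/2, (y₁+y₂)/2, (z₁+z₂)/2)
  = ((1 + 0)/2, (2 + 0)/2, (5 + 0)/2)
  = (1/2, 2/2, 5/2)
  = (0.5, 1, 2.5)

(0.5, 1, 2.5)


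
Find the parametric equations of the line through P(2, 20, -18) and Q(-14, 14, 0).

Direction vector d = Q - P = (-14 - 2, 14 - 20, 0 + 18) = (-16, -6, 18)
Parametric form r = P + t·d:
x = 2 - 16t, y = 20 - 6t, z = -18 + 18t

x = 2 - 16t, y = 20 - 6t, z = -18 + 18t


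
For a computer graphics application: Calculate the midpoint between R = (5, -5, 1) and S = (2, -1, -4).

M = ((x₁+x₂)/2, (y₁+y₂)/2, (z₁+z₂)/2)
  = ((5 + 2)/2, (-5 - 1)/2, (1 - 4)/2)
  = (7/2, -6/2, -3/2)
  = (3.5, -3, -1.5)

(3.5, -3, -1.5)


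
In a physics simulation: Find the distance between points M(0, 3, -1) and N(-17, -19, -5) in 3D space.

d = √[(x₂-x₁)² + (y₂-y₁)² + (z₂-z₁)²]
  = √[(-17)² + (-22)² + (-4)²]
  = √[289 + 484 + 16]
  = √789
  ≈ 28.09

28.09


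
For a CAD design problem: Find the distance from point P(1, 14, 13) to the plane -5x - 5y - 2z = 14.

distance = |a·x₀ + b·y₀ + c·z₀ - d| / √(a² + b² + c²)
  = |(-5)·1 + (-5)·14 + (-2)·13 - 14| / √((-5)² + (-5)² + (-2)²)
  = |-5 - 70 - 26 - 14| / √(25 + 25 + 4)
  = |-115| / √54
  = 115 / 7.348
  ≈ 15.65

15.65


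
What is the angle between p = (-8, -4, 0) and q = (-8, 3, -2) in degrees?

p·q = (-8)·(-8) + (-4)·3 + 0·(-2) = 64 - 12 + 0 = 52
|p| = √((-8)² + (-4)² + 0²) = √80 ≈ 8.944
|q| = √((-8)² + 3² + (-2)²) = √77 ≈ 8.775
cos θ = (p·q)/(|p||q|) = 52/(8.944·8.775) ≈ 0.6625
θ = arccos(0.6625) ≈ 48.51°

48.51°


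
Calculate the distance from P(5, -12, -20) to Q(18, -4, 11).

d = √[(x₂-x₁)² + (y₂-y₁)² + (z₂-z₁)²]
  = √[13² + 8² + 31²]
  = √[169 + 64 + 961]
  = √1194
  ≈ 34.55

34.55


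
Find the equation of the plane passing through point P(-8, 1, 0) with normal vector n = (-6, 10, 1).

The plane through P with normal n = (a, b, c) satisfies n·(r - P) = 0,
i.e. ax + by + cz = a·x₀ + b·y₀ + c·z₀.
d = (-6)·(-8) + 10·1 + 1·0
  = 48 + 10 + 0
  = 58
Equation: -6x + 10y + z = 58

-6x + 10y + z = 58


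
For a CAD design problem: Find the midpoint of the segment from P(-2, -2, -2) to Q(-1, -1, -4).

M = ((x₁+x₂)/2, (y₁+y₂)/2, (z₁+z₂)/2)
  = ((-2 - 1)/2, (-2 - 1)/2, (-2 - 4)/2)
  = (-3/2, -3/2, -6/2)
  = (-1.5, -1.5, -3)

(-1.5, -1.5, -3)


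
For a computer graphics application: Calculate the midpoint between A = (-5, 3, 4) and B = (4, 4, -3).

M = ((x₁+x₂)/2, (y₁+y₂)/2, (z₁+z₂)/2)
  = ((-5 + 4)/2, (3 + 4)/2, (4 - 3)/2)
  = (-1/2, 7/2, 1/2)
  = (-0.5, 3.5, 0.5)

(-0.5, 3.5, 0.5)


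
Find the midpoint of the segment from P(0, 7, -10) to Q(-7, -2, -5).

M = ((x₁+x₂)/2, (y₁+y₂)/2, (z₁+z₂)/2)
  = ((0 - 7)/2, (7 - 2)/2, (-10 - 5)/2)
  = (-7/2, 5/2, -15/2)
  = (-3.5, 2.5, -7.5)

(-3.5, 2.5, -7.5)


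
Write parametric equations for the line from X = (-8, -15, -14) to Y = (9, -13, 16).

Direction vector d = Y - X = (9 + 8, -13 + 15, 16 + 14) = (17, 2, 30)
Parametric form r = X + t·d:
x = -8 + 17t, y = -15 + 2t, z = -14 + 30t

x = -8 + 17t, y = -15 + 2t, z = -14 + 30t


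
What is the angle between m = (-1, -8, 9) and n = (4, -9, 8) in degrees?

m·n = (-1)·4 + (-8)·(-9) + 9·8 = -4 + 72 + 72 = 140
|m| = √((-1)² + (-8)² + 9²) = √146 ≈ 12.08
|n| = √(4² + (-9)² + 8²) = √161 ≈ 12.69
cos θ = (m·n)/(|m||n|) = 140/(12.08·12.69) ≈ 0.9131
θ = arccos(0.9131) ≈ 24.06°

24.06°


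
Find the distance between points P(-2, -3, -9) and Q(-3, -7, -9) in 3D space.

d = √[(x₂-x₁)² + (y₂-y₁)² + (z₂-z₁)²]
  = √[(-1)² + (-4)² + 0²]
  = √[1 + 16 + 0]
  = √17
  ≈ 4.123

4.123


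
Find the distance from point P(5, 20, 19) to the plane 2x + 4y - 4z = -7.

distance = |a·x₀ + b·y₀ + c·z₀ - d| / √(a² + b² + c²)
  = |2·5 + 4·20 + (-4)·19 - (-7)| / √(2² + 4² + (-4)²)
  = |10 + 80 - 76 + 7| / √(4 + 16 + 16)
  = |21| / √36
  = 21 / 6
  ≈ 3.5

3.5


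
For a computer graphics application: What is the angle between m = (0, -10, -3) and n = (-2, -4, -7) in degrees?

m·n = 0·(-2) + (-10)·(-4) + (-3)·(-7) = 0 + 40 + 21 = 61
|m| = √(0² + (-10)² + (-3)²) = √109 ≈ 10.44
|n| = √((-2)² + (-4)² + (-7)²) = √69 ≈ 8.307
cos θ = (m·n)/(|m||n|) = 61/(10.44·8.307) ≈ 0.7034
θ = arccos(0.7034) ≈ 45.3°

45.3°


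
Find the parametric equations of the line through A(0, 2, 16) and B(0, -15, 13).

Direction vector d = B - A = (0 + 0, -15 - 2, 13 - 16) = (0, -17, -3)
Parametric form r = A + t·d:
x = 0, y = 2 - 17t, z = 16 - 3t

x = 0, y = 2 - 17t, z = 16 - 3t


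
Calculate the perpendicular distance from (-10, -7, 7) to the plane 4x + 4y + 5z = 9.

distance = |a·x₀ + b·y₀ + c·z₀ - d| / √(a² + b² + c²)
  = |4·(-10) + 4·(-7) + 5·7 - 9| / √(4² + 4² + 5²)
  = |-40 - 28 + 35 - 9| / √(16 + 16 + 25)
  = |-42| / √57
  = 42 / 7.55
  ≈ 5.563

5.563


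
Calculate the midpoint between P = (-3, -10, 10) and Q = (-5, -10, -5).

M = ((x₁+x₂)/2, (y₁+y₂)/2, (z₁+z₂)/2)
  = ((-3 - 5)/2, (-10 - 10)/2, (10 - 5)/2)
  = (-8/2, -20/2, 5/2)
  = (-4, -10, 2.5)

(-4, -10, 2.5)


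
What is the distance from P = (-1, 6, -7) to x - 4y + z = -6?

distance = |a·x₀ + b·y₀ + c·z₀ - d| / √(a² + b² + c²)
  = |1·(-1) + (-4)·6 + 1·(-7) - (-6)| / √(1² + (-4)² + 1²)
  = |-1 - 24 - 7 + 6| / √(1 + 16 + 1)
  = |-26| / √18
  = 26 / 4.243
  ≈ 6.128

6.128


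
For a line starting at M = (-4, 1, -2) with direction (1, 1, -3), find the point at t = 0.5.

P(t) = M + t·d
  = (-4 + 1·0.5, 1 + 1·0.5, -2 + (-3)·0.5)
  = (-4 + 0.5, 1 + 0.5, -2 - 1.5)
  = (-3.5, 1.5, -3.5)

(-3.5, 1.5, -3.5)


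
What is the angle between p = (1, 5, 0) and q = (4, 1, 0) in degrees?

p·q = 1·4 + 5·1 + 0·0 = 4 + 5 + 0 = 9
|p| = √(1² + 5² + 0²) = √26 ≈ 5.099
|q| = √(4² + 1² + 0²) = √17 ≈ 4.123
cos θ = (p·q)/(|p||q|) = 9/(5.099·4.123) ≈ 0.4281
θ = arccos(0.4281) ≈ 64.65°

64.65°


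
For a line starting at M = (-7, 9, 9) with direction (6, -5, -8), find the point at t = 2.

P(t) = M + t·d
  = (-7 + 6·2, 9 + (-5)·2, 9 + (-8)·2)
  = (-7 + 12, 9 - 10, 9 - 16)
  = (5, -1, -7)

(5, -1, -7)


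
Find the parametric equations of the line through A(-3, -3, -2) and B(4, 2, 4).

Direction vector d = B - A = (4 + 3, 2 + 3, 4 + 2) = (7, 5, 6)
Parametric form r = A + t·d:
x = -3 + 7t, y = -3 + 5t, z = -2 + 6t

x = -3 + 7t, y = -3 + 5t, z = -2 + 6t


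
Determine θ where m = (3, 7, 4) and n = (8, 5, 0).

m·n = 3·8 + 7·5 + 4·0 = 24 + 35 + 0 = 59
|m| = √(3² + 7² + 4²) = √74 ≈ 8.602
|n| = √(8² + 5² + 0²) = √89 ≈ 9.434
cos θ = (m·n)/(|m||n|) = 59/(8.602·9.434) ≈ 0.727
θ = arccos(0.727) ≈ 43.36°

43.36°


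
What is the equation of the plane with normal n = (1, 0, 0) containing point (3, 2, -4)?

The plane through P with normal n = (a, b, c) satisfies n·(r - P) = 0,
i.e. ax + by + cz = a·x₀ + b·y₀ + c·z₀.
d = 1·3 + 0·2 + 0·(-4)
  = 3 + 0 + 0
  = 3
Equation: x = 3

x = 3


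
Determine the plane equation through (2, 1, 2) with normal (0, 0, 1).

The plane through P with normal n = (a, b, c) satisfies n·(r - P) = 0,
i.e. ax + by + cz = a·x₀ + b·y₀ + c·z₀.
d = 0·2 + 0·1 + 1·2
  = 0 + 0 + 2
  = 2
Equation: z = 2

z = 2


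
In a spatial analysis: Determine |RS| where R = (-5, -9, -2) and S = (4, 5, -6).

d = √[(x₂-x₁)² + (y₂-y₁)² + (z₂-z₁)²]
  = √[9² + 14² + (-4)²]
  = √[81 + 196 + 16]
  = √293
  ≈ 17.12

17.12


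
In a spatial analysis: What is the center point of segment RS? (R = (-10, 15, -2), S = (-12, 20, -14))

M = ((x₁+x₂)/2, (y₁+y₂)/2, (z₁+z₂)/2)
  = ((-10 - 12)/2, (15 + 20)/2, (-2 - 14)/2)
  = (-22/2, 35/2, -16/2)
  = (-11, 17.5, -8)

(-11, 17.5, -8)


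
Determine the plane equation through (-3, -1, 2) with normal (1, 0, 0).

The plane through P with normal n = (a, b, c) satisfies n·(r - P) = 0,
i.e. ax + by + cz = a·x₀ + b·y₀ + c·z₀.
d = 1·(-3) + 0·(-1) + 0·2
  = -3 + 0 + 0
  = -3
Equation: x = -3

x = -3


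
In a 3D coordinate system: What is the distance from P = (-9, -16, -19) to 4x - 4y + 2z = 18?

distance = |a·x₀ + b·y₀ + c·z₀ - d| / √(a² + b² + c²)
  = |4·(-9) + (-4)·(-16) + 2·(-19) - 18| / √(4² + (-4)² + 2²)
  = |-36 + 64 - 38 - 18| / √(16 + 16 + 4)
  = |-28| / √36
  = 28 / 6
  ≈ 4.667

4.667


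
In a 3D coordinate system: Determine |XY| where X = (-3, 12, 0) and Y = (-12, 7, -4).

d = √[(x₂-x₁)² + (y₂-y₁)² + (z₂-z₁)²]
  = √[(-9)² + (-5)² + (-4)²]
  = √[81 + 25 + 16]
  = √122
  ≈ 11.05

11.05


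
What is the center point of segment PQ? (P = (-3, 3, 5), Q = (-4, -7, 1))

M = ((x₁+x₂)/2, (y₁+y₂)/2, (z₁+z₂)/2)
  = ((-3 - 4)/2, (3 - 7)/2, (5 + 1)/2)
  = (-7/2, -4/2, 6/2)
  = (-3.5, -2, 3)

(-3.5, -2, 3)


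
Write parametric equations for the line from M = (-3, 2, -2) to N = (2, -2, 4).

Direction vector d = N - M = (2 + 3, -2 - 2, 4 + 2) = (5, -4, 6)
Parametric form r = M + t·d:
x = -3 + 5t, y = 2 - 4t, z = -2 + 6t

x = -3 + 5t, y = 2 - 4t, z = -2 + 6t


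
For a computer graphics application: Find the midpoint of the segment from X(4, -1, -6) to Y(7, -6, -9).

M = ((x₁+x₂)/2, (y₁+y₂)/2, (z₁+z₂)/2)
  = ((4 + 7)/2, (-1 - 6)/2, (-6 - 9)/2)
  = (11/2, -7/2, -15/2)
  = (5.5, -3.5, -7.5)

(5.5, -3.5, -7.5)


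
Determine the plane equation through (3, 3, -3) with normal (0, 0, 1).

The plane through P with normal n = (a, b, c) satisfies n·(r - P) = 0,
i.e. ax + by + cz = a·x₀ + b·y₀ + c·z₀.
d = 0·3 + 0·3 + 1·(-3)
  = 0 + 0 - 3
  = -3
Equation: z = -3

z = -3


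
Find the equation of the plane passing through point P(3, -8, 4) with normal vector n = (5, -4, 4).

The plane through P with normal n = (a, b, c) satisfies n·(r - P) = 0,
i.e. ax + by + cz = a·x₀ + b·y₀ + c·z₀.
d = 5·3 + (-4)·(-8) + 4·4
  = 15 + 32 + 16
  = 63
Equation: 5x - 4y + 4z = 63

5x - 4y + 4z = 63


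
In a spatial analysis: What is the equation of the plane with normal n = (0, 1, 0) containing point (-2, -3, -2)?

The plane through P with normal n = (a, b, c) satisfies n·(r - P) = 0,
i.e. ax + by + cz = a·x₀ + b·y₀ + c·z₀.
d = 0·(-2) + 1·(-3) + 0·(-2)
  = 0 - 3 + 0
  = -3
Equation: y = -3

y = -3


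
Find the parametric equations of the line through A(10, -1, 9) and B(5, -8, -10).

Direction vector d = B - A = (5 - 10, -8 + 1, -10 - 9) = (-5, -7, -19)
Parametric form r = A + t·d:
x = 10 - 5t, y = -1 - 7t, z = 9 - 19t

x = 10 - 5t, y = -1 - 7t, z = 9 - 19t


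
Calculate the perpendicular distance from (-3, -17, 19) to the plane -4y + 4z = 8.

distance = |a·x₀ + b·y₀ + c·z₀ - d| / √(a² + b² + c²)
  = |0·(-3) + (-4)·(-17) + 4·19 - 8| / √(0² + (-4)² + 4²)
  = |0 + 68 + 76 - 8| / √(0 + 16 + 16)
  = |136| / √32
  = 136 / 5.657
  ≈ 24.04

24.04


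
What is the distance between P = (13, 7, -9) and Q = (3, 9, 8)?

d = √[(x₂-x₁)² + (y₂-y₁)² + (z₂-z₁)²]
  = √[(-10)² + 2² + 17²]
  = √[100 + 4 + 289]
  = √393
  ≈ 19.82

19.82


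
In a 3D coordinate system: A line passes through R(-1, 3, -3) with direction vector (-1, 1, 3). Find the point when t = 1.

P(t) = R + t·d
  = (-1 + (-1)·1, 3 + 1·1, -3 + 3·1)
  = (-1 - 1, 3 + 1, -3 + 3)
  = (-2, 4, 0)

(-2, 4, 0)


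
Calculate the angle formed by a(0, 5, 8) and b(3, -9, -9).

a·b = 0·3 + 5·(-9) + 8·(-9) = 0 - 45 - 72 = -117
|a| = √(0² + 5² + 8²) = √89 ≈ 9.434
|b| = √(3² + (-9)² + (-9)²) = √171 ≈ 13.08
cos θ = (a·b)/(|a||b|) = -117/(9.434·13.08) ≈ -0.9484
θ = arccos(-0.9484) ≈ 161.5°

161.5°


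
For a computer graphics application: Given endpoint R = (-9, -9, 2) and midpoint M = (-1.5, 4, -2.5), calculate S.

S = 2M - R
  = (2·(-1.5) - (-9), 2·4 - (-9), 2·(-2.5) - 2)
  = (-3 + 9, 8 + 9, -5 - 2)
  = (6, 17, -7)

(6, 17, -7)


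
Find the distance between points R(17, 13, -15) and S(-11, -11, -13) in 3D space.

d = √[(x₂-x₁)² + (y₂-y₁)² + (z₂-z₁)²]
  = √[(-28)² + (-24)² + 2²]
  = √[784 + 576 + 4]
  = √1364
  ≈ 36.93

36.93


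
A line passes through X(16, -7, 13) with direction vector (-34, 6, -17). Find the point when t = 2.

P(t) = X + t·d
  = (16 + (-34)·2, -7 + 6·2, 13 + (-17)·2)
  = (16 - 68, -7 + 12, 13 - 34)
  = (-52, 5, -21)

(-52, 5, -21)


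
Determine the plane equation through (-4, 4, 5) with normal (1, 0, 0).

The plane through P with normal n = (a, b, c) satisfies n·(r - P) = 0,
i.e. ax + by + cz = a·x₀ + b·y₀ + c·z₀.
d = 1·(-4) + 0·4 + 0·5
  = -4 + 0 + 0
  = -4
Equation: x = -4

x = -4


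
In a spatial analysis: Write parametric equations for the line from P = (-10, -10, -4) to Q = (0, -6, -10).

Direction vector d = Q - P = (0 + 10, -6 + 10, -10 + 4) = (10, 4, -6)
Parametric form r = P + t·d:
x = -10 + 10t, y = -10 + 4t, z = -4 - 6t

x = -10 + 10t, y = -10 + 4t, z = -4 - 6t


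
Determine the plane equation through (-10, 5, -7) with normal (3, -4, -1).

The plane through P with normal n = (a, b, c) satisfies n·(r - P) = 0,
i.e. ax + by + cz = a·x₀ + b·y₀ + c·z₀.
d = 3·(-10) + (-4)·5 + (-1)·(-7)
  = -30 - 20 + 7
  = -43
Equation: 3x - 4y - z = -43

3x - 4y - z = -43


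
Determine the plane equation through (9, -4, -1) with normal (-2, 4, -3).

The plane through P with normal n = (a, b, c) satisfies n·(r - P) = 0,
i.e. ax + by + cz = a·x₀ + b·y₀ + c·z₀.
d = (-2)·9 + 4·(-4) + (-3)·(-1)
  = -18 - 16 + 3
  = -31
Equation: -2x + 4y - 3z = -31

-2x + 4y - 3z = -31


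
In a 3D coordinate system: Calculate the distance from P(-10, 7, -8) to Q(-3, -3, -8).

d = √[(x₂-x₁)² + (y₂-y₁)² + (z₂-z₁)²]
  = √[7² + (-10)² + 0²]
  = √[49 + 100 + 0]
  = √149
  ≈ 12.21

12.21


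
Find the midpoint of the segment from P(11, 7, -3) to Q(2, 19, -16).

M = ((x₁+x₂)/2, (y₁+y₂)/2, (z₁+z₂)/2)
  = ((11 + 2)/2, (7 + 19)/2, (-3 - 16)/2)
  = (13/2, 26/2, -19/2)
  = (6.5, 13, -9.5)

(6.5, 13, -9.5)


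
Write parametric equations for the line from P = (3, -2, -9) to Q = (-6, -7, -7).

Direction vector d = Q - P = (-6 - 3, -7 + 2, -7 + 9) = (-9, -5, 2)
Parametric form r = P + t·d:
x = 3 - 9t, y = -2 - 5t, z = -9 + 2t

x = 3 - 9t, y = -2 - 5t, z = -9 + 2t


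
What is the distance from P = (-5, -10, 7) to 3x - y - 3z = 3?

distance = |a·x₀ + b·y₀ + c·z₀ - d| / √(a² + b² + c²)
  = |3·(-5) + (-1)·(-10) + (-3)·7 - 3| / √(3² + (-1)² + (-3)²)
  = |-15 + 10 - 21 - 3| / √(9 + 1 + 9)
  = |-29| / √19
  = 29 / 4.359
  ≈ 6.653

6.653


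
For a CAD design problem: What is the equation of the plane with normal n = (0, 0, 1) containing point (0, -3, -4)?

The plane through P with normal n = (a, b, c) satisfies n·(r - P) = 0,
i.e. ax + by + cz = a·x₀ + b·y₀ + c·z₀.
d = 0·0 + 0·(-3) + 1·(-4)
  = 0 + 0 - 4
  = -4
Equation: z = -4

z = -4


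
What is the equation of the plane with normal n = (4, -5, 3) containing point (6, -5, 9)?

The plane through P with normal n = (a, b, c) satisfies n·(r - P) = 0,
i.e. ax + by + cz = a·x₀ + b·y₀ + c·z₀.
d = 4·6 + (-5)·(-5) + 3·9
  = 24 + 25 + 27
  = 76
Equation: 4x - 5y + 3z = 76

4x - 5y + 3z = 76


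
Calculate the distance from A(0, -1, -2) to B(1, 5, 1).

d = √[(x₂-x₁)² + (y₂-y₁)² + (z₂-z₁)²]
  = √[1² + 6² + 3²]
  = √[1 + 36 + 9]
  = √46
  ≈ 6.782

6.782


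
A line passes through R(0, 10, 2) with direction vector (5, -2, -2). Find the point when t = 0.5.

P(t) = R + t·d
  = (0 + 5·0.5, 10 + (-2)·0.5, 2 + (-2)·0.5)
  = (0 + 2.5, 10 - 1, 2 - 1)
  = (2.5, 9, 1)

(2.5, 9, 1)


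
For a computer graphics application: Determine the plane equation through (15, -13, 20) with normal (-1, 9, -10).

The plane through P with normal n = (a, b, c) satisfies n·(r - P) = 0,
i.e. ax + by + cz = a·x₀ + b·y₀ + c·z₀.
d = (-1)·15 + 9·(-13) + (-10)·20
  = -15 - 117 - 200
  = -332
Equation: -x + 9y - 10z = -332

-x + 9y - 10z = -332


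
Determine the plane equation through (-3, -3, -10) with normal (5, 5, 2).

The plane through P with normal n = (a, b, c) satisfies n·(r - P) = 0,
i.e. ax + by + cz = a·x₀ + b·y₀ + c·z₀.
d = 5·(-3) + 5·(-3) + 2·(-10)
  = -15 - 15 - 20
  = -50
Equation: 5x + 5y + 2z = -50

5x + 5y + 2z = -50


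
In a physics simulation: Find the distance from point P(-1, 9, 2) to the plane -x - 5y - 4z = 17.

distance = |a·x₀ + b·y₀ + c·z₀ - d| / √(a² + b² + c²)
  = |(-1)·(-1) + (-5)·9 + (-4)·2 - 17| / √((-1)² + (-5)² + (-4)²)
  = |1 - 45 - 8 - 17| / √(1 + 25 + 16)
  = |-69| / √42
  = 69 / 6.481
  ≈ 10.65

10.65


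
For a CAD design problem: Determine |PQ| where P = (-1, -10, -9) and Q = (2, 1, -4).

d = √[(x₂-x₁)² + (y₂-y₁)² + (z₂-z₁)²]
  = √[3² + 11² + 5²]
  = √[9 + 121 + 25]
  = √155
  ≈ 12.45

12.45


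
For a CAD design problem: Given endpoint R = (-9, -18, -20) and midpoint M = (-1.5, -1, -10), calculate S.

S = 2M - R
  = (2·(-1.5) - (-9), 2·(-1) - (-18), 2·(-10) - (-20))
  = (-3 + 9, -2 + 18, -20 + 20)
  = (6, 16, 0)

(6, 16, 0)


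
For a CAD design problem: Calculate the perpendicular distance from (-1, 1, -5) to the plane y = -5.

distance = |a·x₀ + b·y₀ + c·z₀ - d| / √(a² + b² + c²)
  = |0·(-1) + 1·1 + 0·(-5) - (-5)| / √(0² + 1² + 0²)
  = |0 + 1 + 0 + 5| / √(0 + 1 + 0)
  = |6| / √1
  = 6 / 1
  ≈ 6

6


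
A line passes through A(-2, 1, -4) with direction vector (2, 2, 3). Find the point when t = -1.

P(t) = A + t·d
  = (-2 + 2·(-1), 1 + 2·(-1), -4 + 3·(-1))
  = (-2 - 2, 1 - 2, -4 - 3)
  = (-4, -1, -7)

(-4, -1, -7)


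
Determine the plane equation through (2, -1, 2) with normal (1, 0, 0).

The plane through P with normal n = (a, b, c) satisfies n·(r - P) = 0,
i.e. ax + by + cz = a·x₀ + b·y₀ + c·z₀.
d = 1·2 + 0·(-1) + 0·2
  = 2 + 0 + 0
  = 2
Equation: x = 2

x = 2


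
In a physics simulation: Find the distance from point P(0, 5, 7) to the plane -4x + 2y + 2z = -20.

distance = |a·x₀ + b·y₀ + c·z₀ - d| / √(a² + b² + c²)
  = |(-4)·0 + 2·5 + 2·7 - (-20)| / √((-4)² + 2² + 2²)
  = |0 + 10 + 14 + 20| / √(16 + 4 + 4)
  = |44| / √24
  = 44 / 4.899
  ≈ 8.981

8.981


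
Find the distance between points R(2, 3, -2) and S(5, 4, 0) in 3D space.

d = √[(x₂-x₁)² + (y₂-y₁)² + (z₂-z₁)²]
  = √[3² + 1² + 2²]
  = √[9 + 1 + 4]
  = √14
  ≈ 3.742

3.742


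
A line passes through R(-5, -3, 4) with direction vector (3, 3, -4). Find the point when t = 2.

P(t) = R + t·d
  = (-5 + 3·2, -3 + 3·2, 4 + (-4)·2)
  = (-5 + 6, -3 + 6, 4 - 8)
  = (1, 3, -4)

(1, 3, -4)


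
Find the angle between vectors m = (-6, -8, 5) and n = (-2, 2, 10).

m·n = (-6)·(-2) + (-8)·2 + 5·10 = 12 - 16 + 50 = 46
|m| = √((-6)² + (-8)² + 5²) = √125 ≈ 11.18
|n| = √((-2)² + 2² + 10²) = √108 ≈ 10.39
cos θ = (m·n)/(|m||n|) = 46/(11.18·10.39) ≈ 0.3959
θ = arccos(0.3959) ≈ 66.68°

66.68°


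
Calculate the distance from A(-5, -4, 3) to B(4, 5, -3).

d = √[(x₂-x₁)² + (y₂-y₁)² + (z₂-z₁)²]
  = √[9² + 9² + (-6)²]
  = √[81 + 81 + 36]
  = √198
  ≈ 14.07

14.07


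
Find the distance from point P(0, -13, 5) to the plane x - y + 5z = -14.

distance = |a·x₀ + b·y₀ + c·z₀ - d| / √(a² + b² + c²)
  = |1·0 + (-1)·(-13) + 5·5 - (-14)| / √(1² + (-1)² + 5²)
  = |0 + 13 + 25 + 14| / √(1 + 1 + 25)
  = |52| / √27
  = 52 / 5.196
  ≈ 10.01

10.01


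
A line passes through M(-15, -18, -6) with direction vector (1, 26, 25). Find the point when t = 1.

P(t) = M + t·d
  = (-15 + 1·1, -18 + 26·1, -6 + 25·1)
  = (-15 + 1, -18 + 26, -6 + 25)
  = (-14, 8, 19)

(-14, 8, 19)


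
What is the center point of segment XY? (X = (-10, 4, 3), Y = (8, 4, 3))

M = ((x₁+x₂)/2, (y₁+y₂)/2, (z₁+z₂)/2)
  = ((-10 + 8)/2, (4 + 4)/2, (3 + 3)/2)
  = (-2/2, 8/2, 6/2)
  = (-1, 4, 3)

(-1, 4, 3)


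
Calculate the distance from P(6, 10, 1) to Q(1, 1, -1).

d = √[(x₂-x₁)² + (y₂-y₁)² + (z₂-z₁)²]
  = √[(-5)² + (-9)² + (-2)²]
  = √[25 + 81 + 4]
  = √110
  ≈ 10.49

10.49


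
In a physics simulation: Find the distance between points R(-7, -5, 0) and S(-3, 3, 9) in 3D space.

d = √[(x₂-x₁)² + (y₂-y₁)² + (z₂-z₁)²]
  = √[4² + 8² + 9²]
  = √[16 + 64 + 81]
  = √161
  ≈ 12.69

12.69


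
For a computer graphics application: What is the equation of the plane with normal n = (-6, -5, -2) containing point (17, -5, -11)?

The plane through P with normal n = (a, b, c) satisfies n·(r - P) = 0,
i.e. ax + by + cz = a·x₀ + b·y₀ + c·z₀.
d = (-6)·17 + (-5)·(-5) + (-2)·(-11)
  = -102 + 25 + 22
  = -55
Equation: -6x - 5y - 2z = -55

-6x - 5y - 2z = -55


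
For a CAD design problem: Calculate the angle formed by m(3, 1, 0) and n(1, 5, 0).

m·n = 3·1 + 1·5 + 0·0 = 3 + 5 + 0 = 8
|m| = √(3² + 1² + 0²) = √10 ≈ 3.162
|n| = √(1² + 5² + 0²) = √26 ≈ 5.099
cos θ = (m·n)/(|m||n|) = 8/(3.162·5.099) ≈ 0.4961
θ = arccos(0.4961) ≈ 60.26°

60.26°


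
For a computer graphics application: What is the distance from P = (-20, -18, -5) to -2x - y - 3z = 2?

distance = |a·x₀ + b·y₀ + c·z₀ - d| / √(a² + b² + c²)
  = |(-2)·(-20) + (-1)·(-18) + (-3)·(-5) - 2| / √((-2)² + (-1)² + (-3)²)
  = |40 + 18 + 15 - 2| / √(4 + 1 + 9)
  = |71| / √14
  = 71 / 3.742
  ≈ 18.98

18.98
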